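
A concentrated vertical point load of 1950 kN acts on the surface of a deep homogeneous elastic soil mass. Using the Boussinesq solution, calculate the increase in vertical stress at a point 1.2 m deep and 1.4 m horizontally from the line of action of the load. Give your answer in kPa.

Boussinesq vertical stress below a point load on an elastic half-space:
Δσ_z = 3P/(2πz²) · [1 + (r/z)²]^(−5/2)
r/z = 1.4/1.2 = 1.1667; [1+(r/z)²]^(−5/2) = 0.11674.
Δσ_z = 3×1950/(2π×1.2²) × 0.11674 = 646.57 × 0.11674 = 75.48 kPa

Δσ_z ≈ 75.5 kPa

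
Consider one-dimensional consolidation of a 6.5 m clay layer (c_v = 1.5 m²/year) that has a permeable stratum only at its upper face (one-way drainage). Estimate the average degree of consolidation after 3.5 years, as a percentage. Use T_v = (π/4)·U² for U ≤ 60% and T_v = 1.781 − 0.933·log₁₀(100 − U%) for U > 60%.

U ≈ 39.8 %

Drainage path length: H_d = H = 6.5 m (single drainage).
T_v = c_v·t/H_d² = 1.5×3.5/6.5² = 0.12426.
T_v = 0.12426 corresponds to the U ≤ 60% branch:
U = √(4T_v/π) = 0.3978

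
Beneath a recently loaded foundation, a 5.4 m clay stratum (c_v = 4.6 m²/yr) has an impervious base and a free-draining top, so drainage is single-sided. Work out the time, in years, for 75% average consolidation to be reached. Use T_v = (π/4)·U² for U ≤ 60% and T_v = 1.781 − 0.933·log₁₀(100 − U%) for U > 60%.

t ≈ 3.02 years

Drainage path length: H_d = H = 5.4 m (single drainage).
U > 60%: T_v = 1.781 − 0.933·log₁₀(100 − 75) = 0.47672.
t = T_v·H_d²/c_v = 0.47672×5.4²/4.6 = 3.022 years.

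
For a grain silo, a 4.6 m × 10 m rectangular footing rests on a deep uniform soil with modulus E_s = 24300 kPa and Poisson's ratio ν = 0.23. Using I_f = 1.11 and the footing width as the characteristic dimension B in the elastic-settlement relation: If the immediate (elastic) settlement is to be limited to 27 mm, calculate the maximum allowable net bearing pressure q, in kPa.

q ≈ 136 kPa

S_e = q·B·(1−ν²)/E_s · I_f  ⇒  q = S_e·E_s / (B·(1−ν²)·I_f).
q = 0.027 × 24300 / (4.6 × 0.9471 × 1.11) = 135.7 kPa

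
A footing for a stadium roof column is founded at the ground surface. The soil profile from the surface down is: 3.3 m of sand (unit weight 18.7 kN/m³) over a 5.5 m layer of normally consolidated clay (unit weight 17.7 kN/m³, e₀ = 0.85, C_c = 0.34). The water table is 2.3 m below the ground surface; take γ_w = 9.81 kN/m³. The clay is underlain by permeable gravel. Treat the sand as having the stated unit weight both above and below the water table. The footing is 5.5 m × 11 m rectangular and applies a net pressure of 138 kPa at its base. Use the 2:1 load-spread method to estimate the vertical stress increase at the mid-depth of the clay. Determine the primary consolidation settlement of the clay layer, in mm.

S_c ≈ 200 mm

Mid-depth of clay below the ground surface: z = 3.3 + 5.5/2 = 6.05 m.
Total vertical stress at mid-clay: σ_v = 18.7×3.3 + 17.7×2.75 = 110.38 kPa.
Pore pressure: u = 9.81×(6.05 − 2.3) = 36.788 kPa.
Initial effective stress: σ'_0 = σ_v − u = 110.38 − 36.788 = 73.592 kPa.
Stress increase at mid-clay by the 2:1 spreading method:
Δσ = qBL/((B+z)(L+z)) = 138×5.5×11/((5.5+6.05)(11+6.05)) = 42.396 kPa
Final effective stress: σ'_f = σ'_0 + Δσ = 73.592 + 42.396 = 115.99 kPa.
Normally consolidated clay, so the full stress increment lies on the virgin compression line:
S_c = C_c·H/(1+e₀)·log₁₀(σ'_f/σ'_0) = 0.34×5.5/(1+0.85)×log₁₀(115.99/73.592)
    = 1.0108 × 0.19759 = 0.1997 m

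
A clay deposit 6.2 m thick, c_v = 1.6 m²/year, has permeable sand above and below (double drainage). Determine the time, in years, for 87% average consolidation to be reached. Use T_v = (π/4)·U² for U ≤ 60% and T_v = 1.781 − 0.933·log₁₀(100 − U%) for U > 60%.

t ≈ 4.45 years

Drainage path length: H_d = H/2 = 3.1 m (double drainage).
U > 60%: T_v = 1.781 − 0.933·log₁₀(100 − 87) = 0.74169.
t = T_v·H_d²/c_v = 0.74169×3.1²/1.6 = 4.455 years.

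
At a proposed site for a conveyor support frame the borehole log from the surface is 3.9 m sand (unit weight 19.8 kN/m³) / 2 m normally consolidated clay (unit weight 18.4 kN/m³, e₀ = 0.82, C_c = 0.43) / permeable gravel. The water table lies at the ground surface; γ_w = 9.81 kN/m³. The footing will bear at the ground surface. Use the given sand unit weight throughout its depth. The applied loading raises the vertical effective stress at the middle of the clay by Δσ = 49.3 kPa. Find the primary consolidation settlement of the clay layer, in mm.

Mid-depth of clay below the ground surface: z = 3.9 + 2/2 = 4.9 m.
Total vertical stress at mid-clay: σ_v = 19.8×3.9 + 18.4×1 = 95.62 kPa.
Pore pressure: u = 9.81×(4.9 − 0) = 48.069 kPa.
Initial effective stress: σ'_0 = σ_v − u = 95.62 − 48.069 = 47.551 kPa.
Final effective stress: σ'_f = σ'_0 + Δσ = 47.551 + 49.3 = 96.851 kPa.
Normally consolidated clay, so the full stress increment lies on the virgin compression line:
S_c = C_c·H/(1+e₀)·log₁₀(σ'_f/σ'_0) = 0.43×2/(1+0.82)×log₁₀(96.851/47.551)
    = 0.47253 × 0.30894 = 0.146 m

S_c ≈ 146 mm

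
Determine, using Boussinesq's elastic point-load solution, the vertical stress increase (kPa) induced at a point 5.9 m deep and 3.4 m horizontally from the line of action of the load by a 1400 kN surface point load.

Boussinesq vertical stress below a point load on an elastic half-space:
Δσ_z = 3P/(2πz²) · [1 + (r/z)²]^(−5/2)
r/z = 3.4/5.9 = 0.57627; [1+(r/z)²]^(−5/2) = 0.48828.
Δσ_z = 3×1400/(2π×5.9²) × 0.48828 = 19.203 × 0.48828 = 9.376 kPa

Δσ_z ≈ 9.38 kPa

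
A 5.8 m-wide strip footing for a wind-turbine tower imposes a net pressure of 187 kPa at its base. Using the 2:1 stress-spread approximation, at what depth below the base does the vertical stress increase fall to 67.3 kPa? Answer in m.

2:1 spreading — at depth z the loaded area has grown by z in each plan dimension:
qB/(B+z) = Δσ_z ⇒ z = qB/Δσ_z − B = 187×5.8/67.3 − 5.8 = 10.32 m

z ≈ 10.3 m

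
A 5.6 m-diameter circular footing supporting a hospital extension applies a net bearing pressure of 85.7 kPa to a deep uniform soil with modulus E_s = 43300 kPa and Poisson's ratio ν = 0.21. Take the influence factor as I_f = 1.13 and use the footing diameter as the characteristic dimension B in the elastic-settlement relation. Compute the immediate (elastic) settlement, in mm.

S_e ≈ 12 mm

Immediate (elastic) settlement: S_e = q·B·(1−ν²)/E_s · I_f.
S_e = 85.7 × 5.6 × (1 − 0.21²) / 43300 × 1.13
    = 85.7 × 5.6 × 0.9559 / 43300 × 1.13
    = 0.01197 m = 11.97 mm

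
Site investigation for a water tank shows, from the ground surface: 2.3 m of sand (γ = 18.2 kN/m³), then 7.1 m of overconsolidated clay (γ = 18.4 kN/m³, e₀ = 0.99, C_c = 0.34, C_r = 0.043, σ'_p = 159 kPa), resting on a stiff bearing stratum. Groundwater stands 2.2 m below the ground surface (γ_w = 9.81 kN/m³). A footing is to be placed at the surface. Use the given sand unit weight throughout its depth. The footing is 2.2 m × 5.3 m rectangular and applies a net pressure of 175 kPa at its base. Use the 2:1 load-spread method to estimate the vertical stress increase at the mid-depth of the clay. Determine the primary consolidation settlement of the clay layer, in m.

S_c ≈ 0.0184 m

Mid-depth of clay below the ground surface: z = 2.3 + 7.1/2 = 5.85 m.
Total vertical stress at mid-clay: σ_v = 18.2×2.3 + 18.4×3.55 = 107.18 kPa.
Pore pressure: u = 9.81×(5.85 − 2.2) = 35.806 kPa.
Initial effective stress: σ'_0 = σ_v − u = 107.18 − 35.806 = 71.374 kPa.
Stress increase at mid-clay by the 2:1 spreading method:
Δσ = qBL/((B+z)(L+z)) = 175×2.2×5.3/((2.2+5.85)(5.3+5.85)) = 22.733 kPa
Final effective stress: σ'_f = 71.374 + 22.733 = 94.107 kPa.
σ'_f = 94.107 ≤ σ'_p = 159 kPa, so the clay remains overconsolidated and only the recompression index applies:
S_c = C_r·H/(1+e₀)·log₁₀(σ'_f/σ'_0) = 0.043×7.1/1.99×log₁₀(94.107/71.374)
    = 0.15342 × 0.12008 = 0.01842 m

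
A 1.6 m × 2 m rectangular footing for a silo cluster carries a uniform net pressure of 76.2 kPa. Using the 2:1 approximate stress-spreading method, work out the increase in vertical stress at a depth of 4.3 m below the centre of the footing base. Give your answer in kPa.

By the 2:1 method the load spreads at 1 horizontal : 2 vertical, so at depth z the loaded area has grown by z in each plan dimension:
Δσ = qBL/((B+z)(L+z)) = 76.2×1.6×2/((1.6+4.3)(2+4.3)) = 6.5601 kPa

Δσ_z ≈ 6.56 kPa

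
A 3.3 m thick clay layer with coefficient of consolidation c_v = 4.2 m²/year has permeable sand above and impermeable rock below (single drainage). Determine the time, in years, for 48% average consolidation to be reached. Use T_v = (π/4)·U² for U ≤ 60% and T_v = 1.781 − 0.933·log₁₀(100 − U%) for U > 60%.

t ≈ 0.469 years

Drainage path length: H_d = H = 3.3 m (single drainage).
U ≤ 60%: T_v = (π/4)·U² = (π/4)×0.48² = 0.18096.
t = T_v·H_d²/c_v = 0.18096×3.3²/4.2 = 0.4692 years.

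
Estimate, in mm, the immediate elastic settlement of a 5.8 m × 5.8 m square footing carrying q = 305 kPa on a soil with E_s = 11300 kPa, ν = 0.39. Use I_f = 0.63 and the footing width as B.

S_e ≈ 83.6 mm

Immediate (elastic) settlement: S_e = q·B·(1−ν²)/E_s · I_f.
S_e = 305 × 5.8 × (1 − 0.39²) / 11300 × 0.63
    = 305 × 5.8 × 0.8479 / 11300 × 0.63
    = 0.08362 m = 83.62 mm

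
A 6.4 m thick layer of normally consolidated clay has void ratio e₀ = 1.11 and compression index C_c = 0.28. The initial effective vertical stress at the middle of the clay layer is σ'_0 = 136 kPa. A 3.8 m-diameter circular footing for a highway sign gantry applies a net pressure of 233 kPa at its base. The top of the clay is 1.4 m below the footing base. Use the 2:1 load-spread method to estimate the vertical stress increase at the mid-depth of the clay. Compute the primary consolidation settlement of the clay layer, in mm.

Mid-depth of clay below the footing base: z = 1.4 + 6.4/2 = 4.6 m.
Stress increase at mid-clay by the 2:1 spreading method:
Δσ ≈ qD²/(D+z)² = 233×3.8²/(3.8+4.6)² = 47.683 kPa
Final effective stress: σ'_f = σ'_0 + Δσ = 136 + 47.683 = 183.68 kPa.
Normally consolidated clay, so the full stress increment lies on the virgin compression line:
S_c = C_c·H/(1+e₀)·log₁₀(σ'_f/σ'_0) = 0.28×6.4/(1+1.11)×log₁₀(183.68/136)
    = 0.84929 × 0.13052 = 0.1108 m

S_c ≈ 111 mm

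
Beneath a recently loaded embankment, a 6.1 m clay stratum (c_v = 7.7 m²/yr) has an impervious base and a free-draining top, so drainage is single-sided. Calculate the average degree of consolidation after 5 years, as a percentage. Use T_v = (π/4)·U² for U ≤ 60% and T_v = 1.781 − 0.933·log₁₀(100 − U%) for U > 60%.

U ≈ 93.7 %

Drainage path length: H_d = H = 6.1 m (single drainage).
T_v = c_v·t/H_d² = 7.7×5/6.1² = 1.0347.
T_v = 1.0347 corresponds to the U > 60% branch:
U = 1 − 10^((1.781 − T_v)/0.933)/100 = 0.9369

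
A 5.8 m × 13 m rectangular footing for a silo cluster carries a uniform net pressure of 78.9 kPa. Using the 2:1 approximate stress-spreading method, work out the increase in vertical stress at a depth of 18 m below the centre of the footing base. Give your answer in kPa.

Δσ_z ≈ 8.06 kPa

By the 2:1 method the load spreads at 1 horizontal : 2 vertical, so at depth z the loaded area has grown by z in each plan dimension:
Δσ = qBL/((B+z)(L+z)) = 78.9×5.8×13/((5.8+18)(13+18)) = 8.0632 kPa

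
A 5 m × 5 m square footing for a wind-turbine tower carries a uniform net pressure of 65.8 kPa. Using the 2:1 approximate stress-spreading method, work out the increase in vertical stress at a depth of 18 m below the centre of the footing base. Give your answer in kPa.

Δσ_z ≈ 3.11 kPa

By the 2:1 method the load spreads at 1 horizontal : 2 vertical, so at depth z the loaded area has grown by z in each plan dimension:
Δσ = qBL/((B+z)(L+z)) = 65.8×5×5/((5+18)(5+18)) = 3.1096 kPa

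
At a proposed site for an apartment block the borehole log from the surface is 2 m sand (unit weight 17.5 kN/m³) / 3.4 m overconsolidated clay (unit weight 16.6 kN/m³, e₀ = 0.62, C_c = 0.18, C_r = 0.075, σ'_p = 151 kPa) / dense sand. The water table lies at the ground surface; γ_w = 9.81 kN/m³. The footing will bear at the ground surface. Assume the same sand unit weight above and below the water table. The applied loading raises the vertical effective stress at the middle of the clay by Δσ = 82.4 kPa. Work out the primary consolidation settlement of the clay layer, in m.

Mid-depth of clay below the ground surface: z = 2 + 3.4/2 = 3.7 m.
Total vertical stress at mid-clay: σ_v = 17.5×2 + 16.6×1.7 = 63.22 kPa.
Pore pressure: u = 9.81×(3.7 − 0) = 36.297 kPa.
Initial effective stress: σ'_0 = σ_v − u = 63.22 − 36.297 = 26.923 kPa.
Final effective stress: σ'_f = 26.923 + 82.4 = 109.32 kPa.
σ'_f = 109.32 ≤ σ'_p = 151 kPa, so the clay remains overconsolidated and only the recompression index applies:
S_c = C_r·H/(1+e₀)·log₁₀(σ'_f/σ'_0) = 0.075×3.4/1.62×log₁₀(109.32/26.923)
    = 0.15741 × 0.60858 = 0.0958 m

S_c ≈ 0.0958 m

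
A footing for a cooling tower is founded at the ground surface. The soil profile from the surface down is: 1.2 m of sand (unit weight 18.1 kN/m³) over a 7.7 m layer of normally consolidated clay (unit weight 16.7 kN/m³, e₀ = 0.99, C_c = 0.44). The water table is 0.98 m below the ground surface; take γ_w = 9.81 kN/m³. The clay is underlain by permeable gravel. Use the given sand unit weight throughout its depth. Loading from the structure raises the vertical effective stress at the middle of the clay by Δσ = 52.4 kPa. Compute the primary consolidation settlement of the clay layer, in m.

S_c ≈ 0.561 m

Mid-depth of clay below the ground surface: z = 1.2 + 7.7/2 = 5.05 m.
Total vertical stress at mid-clay: σ_v = 18.1×1.2 + 16.7×3.85 = 86.015 kPa.
Pore pressure: u = 9.81×(5.05 − 0.98) = 39.927 kPa.
Initial effective stress: σ'_0 = σ_v − u = 86.015 − 39.927 = 46.088 kPa.
Final effective stress: σ'_f = σ'_0 + Δσ = 46.088 + 52.4 = 98.488 kPa.
Normally consolidated clay, so the full stress increment lies on the virgin compression line:
S_c = C_c·H/(1+e₀)·log₁₀(σ'_f/σ'_0) = 0.44×7.7/(1+0.99)×log₁₀(98.488/46.088)
    = 1.7025 × 0.3298 = 0.5615 m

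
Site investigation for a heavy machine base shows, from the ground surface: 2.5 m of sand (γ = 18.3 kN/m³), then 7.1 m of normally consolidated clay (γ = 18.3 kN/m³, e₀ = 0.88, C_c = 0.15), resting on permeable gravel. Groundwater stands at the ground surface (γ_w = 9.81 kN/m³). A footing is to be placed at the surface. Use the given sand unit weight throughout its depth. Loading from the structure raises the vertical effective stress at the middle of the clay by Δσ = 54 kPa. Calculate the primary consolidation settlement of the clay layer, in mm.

Mid-depth of clay below the ground surface: z = 2.5 + 7.1/2 = 6.05 m.
Total vertical stress at mid-clay: σ_v = 18.3×2.5 + 18.3×3.55 = 110.72 kPa.
Pore pressure: u = 9.81×(6.05 − 0) = 59.351 kPa.
Initial effective stress: σ'_0 = σ_v − u = 110.72 − 59.351 = 51.369 kPa.
Final effective stress: σ'_f = σ'_0 + Δσ = 51.369 + 54 = 105.37 kPa.
Normally consolidated clay, so the full stress increment lies on the virgin compression line:
S_c = C_c·H/(1+e₀)·log₁₀(σ'_f/σ'_0) = 0.15×7.1/(1+0.88)×log₁₀(105.37/51.369)
    = 0.56649 × 0.31202 = 0.1768 m

S_c ≈ 177 mm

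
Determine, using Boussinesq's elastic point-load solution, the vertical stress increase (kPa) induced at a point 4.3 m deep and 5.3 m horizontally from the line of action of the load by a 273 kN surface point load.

Δσ_z ≈ 0.7 kPa

Boussinesq vertical stress below a point load on an elastic half-space:
Δσ_z = 3P/(2πz²) · [1 + (r/z)²]^(−5/2)
r/z = 5.3/4.3 = 1.2326; [1+(r/z)²]^(−5/2) = 0.099276.
Δσ_z = 3×273/(2π×4.3²) × 0.099276 = 7.0496 × 0.099276 = 0.6999 kPa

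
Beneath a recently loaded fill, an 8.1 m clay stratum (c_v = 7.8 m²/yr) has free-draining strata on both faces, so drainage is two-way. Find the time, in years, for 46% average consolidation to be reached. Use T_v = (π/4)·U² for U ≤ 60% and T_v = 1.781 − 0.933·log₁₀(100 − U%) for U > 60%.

Drainage path length: H_d = H/2 = 4.05 m (double drainage).
U ≤ 60%: T_v = (π/4)·U² = (π/4)×0.46² = 0.16619.
t = T_v·H_d²/c_v = 0.16619×4.05²/7.8 = 0.3495 years.

t ≈ 0.349 years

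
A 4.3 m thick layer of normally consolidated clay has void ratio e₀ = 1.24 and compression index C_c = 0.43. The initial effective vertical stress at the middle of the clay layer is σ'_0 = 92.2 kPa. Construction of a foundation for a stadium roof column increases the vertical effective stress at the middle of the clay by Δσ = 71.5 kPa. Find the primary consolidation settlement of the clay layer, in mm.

S_c ≈ 206 mm

Final effective stress: σ'_f = σ'_0 + Δσ = 92.2 + 71.5 = 163.7 kPa.
Normally consolidated clay, so the full stress increment lies on the virgin compression line:
S_c = C_c·H/(1+e₀)·log₁₀(σ'_f/σ'_0) = 0.43×4.3/(1+1.24)×log₁₀(163.7/92.2)
    = 0.82545 × 0.24932 = 0.2058 m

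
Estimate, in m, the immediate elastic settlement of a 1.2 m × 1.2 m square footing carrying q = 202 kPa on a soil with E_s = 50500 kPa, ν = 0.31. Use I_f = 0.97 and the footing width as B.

Immediate (elastic) settlement: S_e = q·B·(1−ν²)/E_s · I_f.
S_e = 202 × 1.2 × (1 − 0.31²) / 50500 × 0.97
    = 202 × 1.2 × 0.9039 / 50500 × 0.97
    = 0.004209 m

S_e ≈ 0.00421 m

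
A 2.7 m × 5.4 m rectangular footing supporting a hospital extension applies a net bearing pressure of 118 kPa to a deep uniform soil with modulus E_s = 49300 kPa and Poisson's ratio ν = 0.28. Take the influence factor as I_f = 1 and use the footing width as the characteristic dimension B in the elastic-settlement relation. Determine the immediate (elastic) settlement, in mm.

Immediate (elastic) settlement: S_e = q·B·(1−ν²)/E_s · I_f.
S_e = 118 × 2.7 × (1 − 0.28²) / 49300 × 1
    = 118 × 2.7 × 0.9216 / 49300 × 1
    = 0.005956 m = 5.956 mm

S_e ≈ 5.96 mm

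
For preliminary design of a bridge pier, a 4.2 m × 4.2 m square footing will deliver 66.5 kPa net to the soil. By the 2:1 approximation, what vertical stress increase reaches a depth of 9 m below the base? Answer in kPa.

Δσ_z ≈ 6.73 kPa

By the 2:1 method the load spreads at 1 horizontal : 2 vertical, so at depth z the loaded area has grown by z in each plan dimension:
Δσ = qBL/((B+z)(L+z)) = 66.5×4.2×4.2/((4.2+9)(4.2+9)) = 6.7324 kPa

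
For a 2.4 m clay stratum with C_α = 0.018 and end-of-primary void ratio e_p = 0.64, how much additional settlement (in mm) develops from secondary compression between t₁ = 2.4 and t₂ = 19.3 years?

Secondary compression: S_s = C_α·H/(1+e_p)·log₁₀(t₂/t₁)
S_s = 0.018×2.4/(1+0.64)×log₁₀(19.3/2.4)
    = 0.02634 × 0.9053 = 0.02385 m

S_s ≈ 23.8 mm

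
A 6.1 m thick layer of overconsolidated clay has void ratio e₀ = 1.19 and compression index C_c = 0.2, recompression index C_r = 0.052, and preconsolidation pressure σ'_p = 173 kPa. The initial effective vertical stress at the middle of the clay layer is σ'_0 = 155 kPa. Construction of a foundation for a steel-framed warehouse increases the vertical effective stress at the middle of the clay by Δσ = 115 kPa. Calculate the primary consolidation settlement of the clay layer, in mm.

S_c ≈ 115 mm

Final effective stress: σ'_f = 155 + 115 = 270 kPa.
σ'_f = 270 > σ'_p = 173 kPa, so the stress path crosses the preconsolidation pressure — recompression up to σ'_p, then virgin compression beyond:
S_c = H/(1+e₀)·[C_r·log₁₀(σ'_p/σ'_0) + C_c·log₁₀(σ'_f/σ'_p)]
    = 6.1/2.19 × [0.052×log₁₀(173/155) + 0.2×log₁₀(270/173)]
    = 2.7854 × [0.0024811 + 0.038664] = 0.1146 m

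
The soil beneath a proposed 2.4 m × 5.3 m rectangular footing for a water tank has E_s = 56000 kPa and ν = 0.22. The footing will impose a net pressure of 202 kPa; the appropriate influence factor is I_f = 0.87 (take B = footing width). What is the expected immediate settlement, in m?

Immediate (elastic) settlement: S_e = q·B·(1−ν²)/E_s · I_f.
S_e = 202 × 2.4 × (1 − 0.22²) / 56000 × 0.87
    = 202 × 2.4 × 0.9516 / 56000 × 0.87
    = 0.007167 m

S_e ≈ 0.00717 m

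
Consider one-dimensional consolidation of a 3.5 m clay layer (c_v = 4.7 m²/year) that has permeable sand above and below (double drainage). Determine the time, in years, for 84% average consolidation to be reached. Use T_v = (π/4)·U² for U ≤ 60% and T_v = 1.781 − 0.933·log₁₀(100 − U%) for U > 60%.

Drainage path length: H_d = H/2 = 1.75 m (double drainage).
U > 60%: T_v = 1.781 − 0.933·log₁₀(100 − 84) = 0.65756.
t = T_v·H_d²/c_v = 0.65756×1.75²/4.7 = 0.4285 years.

t ≈ 0.428 years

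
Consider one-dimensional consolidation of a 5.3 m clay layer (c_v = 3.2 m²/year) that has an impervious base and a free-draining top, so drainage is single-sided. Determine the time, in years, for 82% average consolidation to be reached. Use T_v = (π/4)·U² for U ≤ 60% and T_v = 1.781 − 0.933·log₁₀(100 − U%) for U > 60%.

t ≈ 5.35 years

Drainage path length: H_d = H = 5.3 m (single drainage).
U > 60%: T_v = 1.781 − 0.933·log₁₀(100 − 82) = 0.60983.
t = T_v·H_d²/c_v = 0.60983×5.3²/3.2 = 5.353 years.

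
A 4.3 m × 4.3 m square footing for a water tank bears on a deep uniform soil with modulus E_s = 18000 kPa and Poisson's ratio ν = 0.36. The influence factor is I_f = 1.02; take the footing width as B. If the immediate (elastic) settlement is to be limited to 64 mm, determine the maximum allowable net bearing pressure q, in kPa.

S_e = q·B·(1−ν²)/E_s · I_f  ⇒  q = S_e·E_s / (B·(1−ν²)·I_f).
q = 0.064 × 18000 / (4.3 × 0.8704 × 1.02) = 301.8 kPa

q ≈ 302 kPa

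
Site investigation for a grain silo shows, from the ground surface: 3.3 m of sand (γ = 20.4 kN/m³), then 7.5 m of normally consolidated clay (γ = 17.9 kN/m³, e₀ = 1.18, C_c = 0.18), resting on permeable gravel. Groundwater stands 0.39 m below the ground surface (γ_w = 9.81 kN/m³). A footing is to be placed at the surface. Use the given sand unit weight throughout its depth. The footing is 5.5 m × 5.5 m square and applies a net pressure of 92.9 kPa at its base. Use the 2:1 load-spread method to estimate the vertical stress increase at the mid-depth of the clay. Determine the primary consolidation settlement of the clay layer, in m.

S_c ≈ 0.0618 m

Mid-depth of clay below the ground surface: z = 3.3 + 7.5/2 = 7.05 m.
Total vertical stress at mid-clay: σ_v = 20.4×3.3 + 17.9×3.75 = 134.44 kPa.
Pore pressure: u = 9.81×(7.05 − 0.39) = 65.335 kPa.
Initial effective stress: σ'_0 = σ_v − u = 134.44 − 65.335 = 69.105 kPa.
Stress increase at mid-clay by the 2:1 spreading method:
Δσ = qBL/((B+z)(L+z)) = 92.9×5.5×5.5/((5.5+7.05)(5.5+7.05)) = 17.842 kPa
Final effective stress: σ'_f = σ'_0 + Δσ = 69.105 + 17.842 = 86.947 kPa.
Normally consolidated clay, so the full stress increment lies on the virgin compression line:
S_c = C_c·H/(1+e₀)·log₁₀(σ'_f/σ'_0) = 0.18×7.5/(1+1.18)×log₁₀(86.947/69.105)
    = 0.61927 × 0.099745 = 0.06177 m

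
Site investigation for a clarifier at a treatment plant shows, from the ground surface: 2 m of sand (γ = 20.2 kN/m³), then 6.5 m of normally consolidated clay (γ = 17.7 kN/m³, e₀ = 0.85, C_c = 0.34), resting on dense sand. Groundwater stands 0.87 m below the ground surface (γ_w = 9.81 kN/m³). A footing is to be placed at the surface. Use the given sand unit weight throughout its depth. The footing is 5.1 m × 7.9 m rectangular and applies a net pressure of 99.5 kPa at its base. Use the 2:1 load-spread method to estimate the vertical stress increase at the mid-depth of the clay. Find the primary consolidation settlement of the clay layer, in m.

Mid-depth of clay below the ground surface: z = 2 + 6.5/2 = 5.25 m.
Total vertical stress at mid-clay: σ_v = 20.2×2 + 17.7×3.25 = 97.925 kPa.
Pore pressure: u = 9.81×(5.25 − 0.87) = 42.968 kPa.
Initial effective stress: σ'_0 = σ_v − u = 97.925 − 42.968 = 54.957 kPa.
Stress increase at mid-clay by the 2:1 spreading method:
Δσ = qBL/((B+z)(L+z)) = 99.5×5.1×7.9/((5.1+5.25)(7.9+5.25)) = 29.455 kPa
Final effective stress: σ'_f = σ'_0 + Δσ = 54.957 + 29.455 = 84.412 kPa.
Normally consolidated clay, so the full stress increment lies on the virgin compression line:
S_c = C_c·H/(1+e₀)·log₁₀(σ'_f/σ'_0) = 0.34×6.5/(1+0.85)×log₁₀(84.412/54.957)
    = 1.1946 × 0.18638 = 0.2226 m

S_c ≈ 0.223 m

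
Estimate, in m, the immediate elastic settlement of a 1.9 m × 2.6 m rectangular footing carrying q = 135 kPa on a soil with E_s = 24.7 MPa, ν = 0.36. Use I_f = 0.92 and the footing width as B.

S_e ≈ 0.00832 m

Immediate (elastic) settlement: S_e = q·B·(1−ν²)/E_s · I_f.
E_s = 24.7 MPa = 24700 kPa.
S_e = 135 × 1.9 × (1 − 0.36²) / 24700 × 0.92
    = 135 × 1.9 × 0.8704 / 24700 × 0.92
    = 0.008316 m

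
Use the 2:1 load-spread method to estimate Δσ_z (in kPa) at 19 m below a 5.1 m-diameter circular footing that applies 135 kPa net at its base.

Δσ_z ≈ 6.05 kPa

By the 2:1 method the load spreads at 1 horizontal : 2 vertical, so at depth z the loaded area has grown by z in each plan dimension:
Δσ ≈ qD²/(D+z)² = 135×5.1²/(5.1+19)² = 6.0456 kPa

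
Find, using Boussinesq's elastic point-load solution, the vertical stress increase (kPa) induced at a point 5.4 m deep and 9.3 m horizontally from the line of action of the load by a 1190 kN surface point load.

Boussinesq vertical stress below a point load on an elastic half-space:
Δσ_z = 3P/(2πz²) · [1 + (r/z)²]^(−5/2)
r/z = 9.3/5.4 = 1.7222; [1+(r/z)²]^(−5/2) = 0.031923.
Δσ_z = 3×1190/(2π×5.4²) × 0.031923 = 19.485 × 0.031923 = 0.622 kPa

Δσ_z ≈ 0.622 kPa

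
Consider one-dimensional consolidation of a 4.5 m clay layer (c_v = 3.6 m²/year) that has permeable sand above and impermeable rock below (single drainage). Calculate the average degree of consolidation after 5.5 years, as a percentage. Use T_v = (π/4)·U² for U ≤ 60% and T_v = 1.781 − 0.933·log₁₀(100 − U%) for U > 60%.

U ≈ 92.7 %

Drainage path length: H_d = H = 4.5 m (single drainage).
T_v = c_v·t/H_d² = 3.6×5.5/4.5² = 0.97778.
T_v = 0.97778 corresponds to the U > 60% branch:
U = 1 − 10^((1.781 − T_v)/0.933)/100 = 0.9274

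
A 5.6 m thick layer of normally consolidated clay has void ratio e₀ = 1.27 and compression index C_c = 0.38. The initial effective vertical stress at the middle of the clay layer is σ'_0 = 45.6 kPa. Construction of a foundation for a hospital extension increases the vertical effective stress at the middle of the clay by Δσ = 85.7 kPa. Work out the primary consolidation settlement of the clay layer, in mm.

S_c ≈ 431 mm

Final effective stress: σ'_f = σ'_0 + Δσ = 45.6 + 85.7 = 131.3 kPa.
Normally consolidated clay, so the full stress increment lies on the virgin compression line:
S_c = C_c·H/(1+e₀)·log₁₀(σ'_f/σ'_0) = 0.38×5.6/(1+1.27)×log₁₀(131.3/45.6)
    = 0.93744 × 0.4593 = 0.4306 m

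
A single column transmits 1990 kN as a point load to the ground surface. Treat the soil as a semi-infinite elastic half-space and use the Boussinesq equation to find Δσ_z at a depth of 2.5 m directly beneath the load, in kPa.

Boussinesq vertical stress below a point load on an elastic half-space:
Δσ_z = 3P/(2πz²) · [1 + (r/z)²]^(−5/2)
r/z = 0/2.5 = 0; [1+(r/z)²]^(−5/2) = 1.
Δσ_z = 3×1990/(2π×2.5²) × 1 = 152.02 × 1 = 152 kPa

Δσ_z ≈ 152 kPa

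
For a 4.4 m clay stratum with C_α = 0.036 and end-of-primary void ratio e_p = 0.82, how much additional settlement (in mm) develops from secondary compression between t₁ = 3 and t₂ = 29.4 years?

S_s ≈ 86.3 mm

Secondary compression: S_s = C_α·H/(1+e_p)·log₁₀(t₂/t₁)
S_s = 0.036×4.4/(1+0.82)×log₁₀(29.4/3)
    = 0.08703 × 0.9912 = 0.08627 m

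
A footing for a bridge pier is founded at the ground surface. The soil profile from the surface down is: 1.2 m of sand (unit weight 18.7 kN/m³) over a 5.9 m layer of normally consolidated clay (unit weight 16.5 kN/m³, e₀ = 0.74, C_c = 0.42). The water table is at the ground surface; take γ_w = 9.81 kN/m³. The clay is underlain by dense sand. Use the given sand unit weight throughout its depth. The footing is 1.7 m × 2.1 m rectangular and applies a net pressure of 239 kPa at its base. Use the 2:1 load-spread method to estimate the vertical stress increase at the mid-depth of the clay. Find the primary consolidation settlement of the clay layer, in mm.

Mid-depth of clay below the ground surface: z = 1.2 + 5.9/2 = 4.15 m.
Total vertical stress at mid-clay: σ_v = 18.7×1.2 + 16.5×2.95 = 71.115 kPa.
Pore pressure: u = 9.81×(4.15 − 0) = 40.712 kPa.
Initial effective stress: σ'_0 = σ_v − u = 71.115 − 40.712 = 30.403 kPa.
Stress increase at mid-clay by the 2:1 spreading method:
Δσ = qBL/((B+z)(L+z)) = 239×1.7×2.1/((1.7+4.15)(2.1+4.15)) = 23.336 kPa
Final effective stress: σ'_f = σ'_0 + Δσ = 30.403 + 23.336 = 53.739 kPa.
Normally consolidated clay, so the full stress increment lies on the virgin compression line:
S_c = C_c·H/(1+e₀)·log₁₀(σ'_f/σ'_0) = 0.42×5.9/(1+0.74)×log₁₀(53.739/30.403)
    = 1.4241 × 0.24737 = 0.3523 m

S_c ≈ 352 mm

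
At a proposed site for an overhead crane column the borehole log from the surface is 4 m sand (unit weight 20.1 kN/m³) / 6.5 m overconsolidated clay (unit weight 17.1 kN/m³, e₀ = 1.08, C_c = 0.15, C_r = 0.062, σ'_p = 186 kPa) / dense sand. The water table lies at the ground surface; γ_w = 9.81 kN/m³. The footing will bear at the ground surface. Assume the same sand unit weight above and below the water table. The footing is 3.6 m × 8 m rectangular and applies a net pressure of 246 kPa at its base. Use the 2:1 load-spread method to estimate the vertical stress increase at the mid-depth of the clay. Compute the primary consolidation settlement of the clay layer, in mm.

Mid-depth of clay below the ground surface: z = 4 + 6.5/2 = 7.25 m.
Total vertical stress at mid-clay: σ_v = 20.1×4 + 17.1×3.25 = 135.98 kPa.
Pore pressure: u = 9.81×(7.25 − 0) = 71.123 kPa.
Initial effective stress: σ'_0 = σ_v − u = 135.98 − 71.123 = 64.857 kPa.
Stress increase at mid-clay by the 2:1 spreading method:
Δσ = qBL/((B+z)(L+z)) = 246×3.6×8/((3.6+7.25)(8+7.25)) = 42.818 kPa
Final effective stress: σ'_f = 64.857 + 42.818 = 107.67 kPa.
σ'_f = 107.67 ≤ σ'_p = 186 kPa, so the clay remains overconsolidated and only the recompression index applies:
S_c = C_r·H/(1+e₀)·log₁₀(σ'_f/σ'_0) = 0.062×6.5/2.08×log₁₀(107.67/64.857)
    = 0.19375 × 0.22014 = 0.04265 m

S_c ≈ 42.7 mm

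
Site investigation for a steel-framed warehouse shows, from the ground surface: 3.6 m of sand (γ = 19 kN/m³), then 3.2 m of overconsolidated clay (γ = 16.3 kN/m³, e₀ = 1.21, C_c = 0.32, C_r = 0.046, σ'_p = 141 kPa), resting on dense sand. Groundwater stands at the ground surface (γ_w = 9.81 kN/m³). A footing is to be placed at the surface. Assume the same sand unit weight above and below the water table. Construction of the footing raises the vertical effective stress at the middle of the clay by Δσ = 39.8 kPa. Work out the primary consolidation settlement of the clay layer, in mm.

S_c ≈ 18.8 mm

Mid-depth of clay below the ground surface: z = 3.6 + 3.2/2 = 5.2 m.
Total vertical stress at mid-clay: σ_v = 19×3.6 + 16.3×1.6 = 94.48 kPa.
Pore pressure: u = 9.81×(5.2 − 0) = 51.012 kPa.
Initial effective stress: σ'_0 = σ_v − u = 94.48 − 51.012 = 43.468 kPa.
Final effective stress: σ'_f = 43.468 + 39.8 = 83.268 kPa.
σ'_f = 83.268 ≤ σ'_p = 141 kPa, so the clay remains overconsolidated and only the recompression index applies:
S_c = C_r·H/(1+e₀)·log₁₀(σ'_f/σ'_0) = 0.046×3.2/2.21×log₁₀(83.268/43.468)
    = 0.066608 × 0.28231 = 0.0188 m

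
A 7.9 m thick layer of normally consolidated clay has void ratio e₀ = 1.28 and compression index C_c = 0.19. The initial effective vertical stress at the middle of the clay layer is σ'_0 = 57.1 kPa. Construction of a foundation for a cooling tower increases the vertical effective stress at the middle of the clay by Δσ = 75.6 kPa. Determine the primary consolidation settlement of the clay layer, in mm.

Final effective stress: σ'_f = σ'_0 + Δσ = 57.1 + 75.6 = 132.7 kPa.
Normally consolidated clay, so the full stress increment lies on the virgin compression line:
S_c = C_c·H/(1+e₀)·log₁₀(σ'_f/σ'_0) = 0.19×7.9/(1+1.28)×log₁₀(132.7/57.1)
    = 0.65833 × 0.36623 = 0.2411 m

S_c ≈ 241 mm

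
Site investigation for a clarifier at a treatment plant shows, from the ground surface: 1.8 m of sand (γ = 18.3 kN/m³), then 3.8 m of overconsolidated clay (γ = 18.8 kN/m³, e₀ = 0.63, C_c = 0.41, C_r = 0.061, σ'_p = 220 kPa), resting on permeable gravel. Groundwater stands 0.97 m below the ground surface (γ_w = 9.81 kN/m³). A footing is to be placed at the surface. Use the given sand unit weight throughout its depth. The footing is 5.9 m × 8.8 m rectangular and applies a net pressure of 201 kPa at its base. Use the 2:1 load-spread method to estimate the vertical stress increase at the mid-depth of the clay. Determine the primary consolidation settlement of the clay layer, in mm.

S_c ≈ 69.4 mm

Mid-depth of clay below the ground surface: z = 1.8 + 3.8/2 = 3.7 m.
Total vertical stress at mid-clay: σ_v = 18.3×1.8 + 18.8×1.9 = 68.66 kPa.
Pore pressure: u = 9.81×(3.7 − 0.97) = 26.781 kPa.
Initial effective stress: σ'_0 = σ_v − u = 68.66 − 26.781 = 41.879 kPa.
Stress increase at mid-clay by the 2:1 spreading method:
Δσ = qBL/((B+z)(L+z)) = 201×5.9×8.8/((5.9+3.7)(8.8+3.7)) = 86.966 kPa
Final effective stress: σ'_f = 41.879 + 86.966 = 128.84 kPa.
σ'_f = 128.84 ≤ σ'_p = 220 kPa, so the clay remains overconsolidated and only the recompression index applies:
S_c = C_r·H/(1+e₀)·log₁₀(σ'_f/σ'_0) = 0.061×3.8/1.63×log₁₀(128.84/41.879)
    = 0.14221 × 0.48805 = 0.06941 m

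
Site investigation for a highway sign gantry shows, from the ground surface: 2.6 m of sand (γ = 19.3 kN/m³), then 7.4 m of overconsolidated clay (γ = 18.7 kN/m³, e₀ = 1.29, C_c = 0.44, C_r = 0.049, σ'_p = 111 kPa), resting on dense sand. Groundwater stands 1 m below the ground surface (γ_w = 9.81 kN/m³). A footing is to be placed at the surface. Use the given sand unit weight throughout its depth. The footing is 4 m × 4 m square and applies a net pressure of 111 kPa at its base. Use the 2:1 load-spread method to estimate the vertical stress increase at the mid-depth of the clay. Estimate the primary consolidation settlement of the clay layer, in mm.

S_c ≈ 15.3 mm

Mid-depth of clay below the ground surface: z = 2.6 + 7.4/2 = 6.3 m.
Total vertical stress at mid-clay: σ_v = 19.3×2.6 + 18.7×3.7 = 119.37 kPa.
Pore pressure: u = 9.81×(6.3 − 1) = 51.993 kPa.
Initial effective stress: σ'_0 = σ_v − u = 119.37 − 51.993 = 67.377 kPa.
Stress increase at mid-clay by the 2:1 spreading method:
Δσ = qBL/((B+z)(L+z)) = 111×4×4/((4+6.3)(4+6.3)) = 16.741 kPa
Final effective stress: σ'_f = 67.377 + 16.741 = 84.118 kPa.
σ'_f = 84.118 ≤ σ'_p = 111 kPa, so the clay remains overconsolidated and only the recompression index applies:
S_c = C_r·H/(1+e₀)·log₁₀(σ'_f/σ'_0) = 0.049×7.4/2.29×log₁₀(84.118/67.377)
    = 0.15834 × 0.096377 = 0.01526 m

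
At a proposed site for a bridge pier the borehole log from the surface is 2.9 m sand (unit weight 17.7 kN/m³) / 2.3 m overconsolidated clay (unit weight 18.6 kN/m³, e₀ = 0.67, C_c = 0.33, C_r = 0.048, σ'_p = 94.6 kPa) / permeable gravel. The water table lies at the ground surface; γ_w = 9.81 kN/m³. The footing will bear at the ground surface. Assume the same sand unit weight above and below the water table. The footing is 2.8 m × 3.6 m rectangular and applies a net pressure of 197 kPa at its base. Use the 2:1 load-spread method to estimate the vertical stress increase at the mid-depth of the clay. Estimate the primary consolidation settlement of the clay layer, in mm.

S_c ≈ 22 mm

Mid-depth of clay below the ground surface: z = 2.9 + 2.3/2 = 4.05 m.
Total vertical stress at mid-clay: σ_v = 17.7×2.9 + 18.6×1.15 = 72.72 kPa.
Pore pressure: u = 9.81×(4.05 − 0) = 39.73 kPa.
Initial effective stress: σ'_0 = σ_v − u = 72.72 − 39.73 = 32.99 kPa.
Stress increase at mid-clay by the 2:1 spreading method:
Δσ = qBL/((B+z)(L+z)) = 197×2.8×3.6/((2.8+4.05)(3.6+4.05)) = 37.894 kPa
Final effective stress: σ'_f = 32.99 + 37.894 = 70.884 kPa.
σ'_f = 70.884 ≤ σ'_p = 94.6 kPa, so the clay remains overconsolidated and only the recompression index applies:
S_c = C_r·H/(1+e₀)·log₁₀(σ'_f/σ'_0) = 0.048×2.3/1.67×log₁₀(70.884/32.99)
    = 0.066106 × 0.33217 = 0.02196 m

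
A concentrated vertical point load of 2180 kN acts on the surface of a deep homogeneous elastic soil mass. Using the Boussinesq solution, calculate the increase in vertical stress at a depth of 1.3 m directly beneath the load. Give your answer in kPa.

Δσ_z ≈ 616 kPa

Boussinesq vertical stress below a point load on an elastic half-space:
Δσ_z = 3P/(2πz²) · [1 + (r/z)²]^(−5/2)
r/z = 0/1.3 = 0; [1+(r/z)²]^(−5/2) = 1.
Δσ_z = 3×2180/(2π×1.3²) × 1 = 615.9 × 1 = 615.9 kPa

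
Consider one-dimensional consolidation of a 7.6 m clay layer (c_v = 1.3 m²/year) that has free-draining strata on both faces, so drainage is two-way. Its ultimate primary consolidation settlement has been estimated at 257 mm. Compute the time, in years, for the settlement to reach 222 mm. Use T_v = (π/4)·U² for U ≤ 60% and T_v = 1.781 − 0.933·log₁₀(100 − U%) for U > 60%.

Drainage path length: H_d = H/2 = 3.8 m (double drainage).
U = S(t)/S_ult = 222/257 = 0.8638.
U > 60%: T_v = 1.781 − 0.933·log₁₀(100 − 86.381) = 0.72285.
t = T_v·H_d²/c_v = 0.72285×3.8²/1.3 = 8.029 years.

t ≈ 8.03 years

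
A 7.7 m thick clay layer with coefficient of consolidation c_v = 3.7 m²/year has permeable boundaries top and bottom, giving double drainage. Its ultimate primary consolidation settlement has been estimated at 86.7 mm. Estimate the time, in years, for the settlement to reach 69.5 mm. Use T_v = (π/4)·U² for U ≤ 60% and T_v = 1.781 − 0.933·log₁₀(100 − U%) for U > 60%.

t ≈ 2.29 years

Drainage path length: H_d = H/2 = 3.85 m (double drainage).
U = S(t)/S_ult = 69.5/86.7 = 0.8016.
U > 60%: T_v = 1.781 − 0.933·log₁₀(100 − 80.161) = 0.57042.
t = T_v·H_d²/c_v = 0.57042×3.85²/3.7 = 2.285 years.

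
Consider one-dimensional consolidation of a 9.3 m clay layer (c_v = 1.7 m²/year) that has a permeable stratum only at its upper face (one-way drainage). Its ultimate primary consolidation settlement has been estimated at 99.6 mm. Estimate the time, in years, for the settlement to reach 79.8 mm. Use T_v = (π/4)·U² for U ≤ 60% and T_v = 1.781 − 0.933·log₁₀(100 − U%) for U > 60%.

t ≈ 29 years

Drainage path length: H_d = H = 9.3 m (single drainage).
U = S(t)/S_ult = 79.8/99.6 = 0.8012.
U > 60%: T_v = 1.781 − 0.933·log₁₀(100 − 80.12) = 0.56959.
t = T_v·H_d²/c_v = 0.56959×9.3²/1.7 = 28.98 years.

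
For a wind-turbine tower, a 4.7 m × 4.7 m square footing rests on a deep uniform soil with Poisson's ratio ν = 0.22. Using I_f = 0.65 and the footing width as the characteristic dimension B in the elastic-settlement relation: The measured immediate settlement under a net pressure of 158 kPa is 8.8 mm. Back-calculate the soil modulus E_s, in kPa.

S_e = q·B·(1−ν²)/E_s · I_f  ⇒  E_s = q·B·(1−ν²)·I_f / S_e.
E_s = 158 × 4.7 × 0.9516 × 0.65 / 0.0088 = 52200 kPa

E_s ≈ 52200 kPa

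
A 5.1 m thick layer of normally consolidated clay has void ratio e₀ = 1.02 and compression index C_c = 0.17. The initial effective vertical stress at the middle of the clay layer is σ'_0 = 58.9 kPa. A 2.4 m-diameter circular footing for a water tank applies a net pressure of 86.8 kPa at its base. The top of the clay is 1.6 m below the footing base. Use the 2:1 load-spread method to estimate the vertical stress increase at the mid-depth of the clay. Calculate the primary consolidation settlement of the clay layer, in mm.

S_c ≈ 33.7 mm

Mid-depth of clay below the footing base: z = 1.6 + 5.1/2 = 4.15 m.
Stress increase at mid-clay by the 2:1 spreading method:
Δσ ≈ qD²/(D+z)² = 86.8×2.4²/(2.4+4.15)² = 11.654 kPa
Final effective stress: σ'_f = σ'_0 + Δσ = 58.9 + 11.654 = 70.554 kPa.
Normally consolidated clay, so the full stress increment lies on the virgin compression line:
S_c = C_c·H/(1+e₀)·log₁₀(σ'_f/σ'_0) = 0.17×5.1/(1+1.02)×log₁₀(70.554/58.9)
    = 0.42921 × 0.078406 = 0.03365 m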